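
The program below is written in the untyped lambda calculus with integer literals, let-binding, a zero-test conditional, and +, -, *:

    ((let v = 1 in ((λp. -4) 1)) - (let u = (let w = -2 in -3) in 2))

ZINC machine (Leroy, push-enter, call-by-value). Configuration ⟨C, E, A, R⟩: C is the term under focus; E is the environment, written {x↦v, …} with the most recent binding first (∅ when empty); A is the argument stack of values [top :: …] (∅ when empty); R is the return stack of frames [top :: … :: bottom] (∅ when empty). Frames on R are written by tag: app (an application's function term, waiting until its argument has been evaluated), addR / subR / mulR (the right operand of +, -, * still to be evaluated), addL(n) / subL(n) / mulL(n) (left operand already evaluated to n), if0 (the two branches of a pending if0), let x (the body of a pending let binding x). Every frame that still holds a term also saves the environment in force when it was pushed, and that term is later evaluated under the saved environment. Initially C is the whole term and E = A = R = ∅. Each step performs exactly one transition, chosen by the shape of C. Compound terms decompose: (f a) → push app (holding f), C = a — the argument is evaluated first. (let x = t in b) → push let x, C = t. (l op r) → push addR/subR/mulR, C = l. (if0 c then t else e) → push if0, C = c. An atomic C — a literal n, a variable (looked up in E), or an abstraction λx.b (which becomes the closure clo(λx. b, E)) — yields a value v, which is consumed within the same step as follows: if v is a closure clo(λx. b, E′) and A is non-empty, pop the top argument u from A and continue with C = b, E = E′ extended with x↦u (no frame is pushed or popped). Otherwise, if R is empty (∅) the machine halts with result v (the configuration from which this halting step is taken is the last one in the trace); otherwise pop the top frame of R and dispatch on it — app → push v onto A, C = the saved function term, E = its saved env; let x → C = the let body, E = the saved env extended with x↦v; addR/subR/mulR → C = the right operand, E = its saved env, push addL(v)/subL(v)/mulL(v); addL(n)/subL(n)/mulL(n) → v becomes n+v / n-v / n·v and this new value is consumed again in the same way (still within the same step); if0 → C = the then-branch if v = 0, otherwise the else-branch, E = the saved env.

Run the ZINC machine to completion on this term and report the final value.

Answer: -6

Derivation:
t=0: ⟨C=((let v = 1 in ((λp. -4) 1)) - (let u = (let w = -2 in -3) in 2)); E=∅; A=∅; R=∅⟩
t=1: ⟨C=(let v = 1 in ((λp. -4) 1)); E=∅; A=∅; R=[subR]⟩
t=2: ⟨C=1; E=∅; A=∅; R=[let v :: subR]⟩
t=3: ⟨C=((λp. -4) 1); E={v↦1}; A=∅; R=[subR]⟩
t=4: ⟨C=1; E={v↦1}; A=∅; R=[app :: subR]⟩
t=5: ⟨C=(λp. -4); E={v↦1}; A=[1]; R=[subR]⟩
t=6: ⟨C=-4; E={p↦1, v↦1}; A=∅; R=[subR]⟩
t=7: ⟨C=(let u = (let w = -2 in -3) in 2); E=∅; A=∅; R=[subL(-4)]⟩
t=8: ⟨C=(let w = -2 in -3); E=∅; A=∅; R=[let u :: subL(-4)]⟩
t=9: ⟨C=-2; E=∅; A=∅; R=[let w :: let u :: subL(-4)]⟩
t=10: ⟨C=-3; E={w↦-2}; A=∅; R=[let u :: subL(-4)]⟩
t=11: ⟨C=2; E={u↦-3}; A=∅; R=[subL(-4)]⟩
→ final value -6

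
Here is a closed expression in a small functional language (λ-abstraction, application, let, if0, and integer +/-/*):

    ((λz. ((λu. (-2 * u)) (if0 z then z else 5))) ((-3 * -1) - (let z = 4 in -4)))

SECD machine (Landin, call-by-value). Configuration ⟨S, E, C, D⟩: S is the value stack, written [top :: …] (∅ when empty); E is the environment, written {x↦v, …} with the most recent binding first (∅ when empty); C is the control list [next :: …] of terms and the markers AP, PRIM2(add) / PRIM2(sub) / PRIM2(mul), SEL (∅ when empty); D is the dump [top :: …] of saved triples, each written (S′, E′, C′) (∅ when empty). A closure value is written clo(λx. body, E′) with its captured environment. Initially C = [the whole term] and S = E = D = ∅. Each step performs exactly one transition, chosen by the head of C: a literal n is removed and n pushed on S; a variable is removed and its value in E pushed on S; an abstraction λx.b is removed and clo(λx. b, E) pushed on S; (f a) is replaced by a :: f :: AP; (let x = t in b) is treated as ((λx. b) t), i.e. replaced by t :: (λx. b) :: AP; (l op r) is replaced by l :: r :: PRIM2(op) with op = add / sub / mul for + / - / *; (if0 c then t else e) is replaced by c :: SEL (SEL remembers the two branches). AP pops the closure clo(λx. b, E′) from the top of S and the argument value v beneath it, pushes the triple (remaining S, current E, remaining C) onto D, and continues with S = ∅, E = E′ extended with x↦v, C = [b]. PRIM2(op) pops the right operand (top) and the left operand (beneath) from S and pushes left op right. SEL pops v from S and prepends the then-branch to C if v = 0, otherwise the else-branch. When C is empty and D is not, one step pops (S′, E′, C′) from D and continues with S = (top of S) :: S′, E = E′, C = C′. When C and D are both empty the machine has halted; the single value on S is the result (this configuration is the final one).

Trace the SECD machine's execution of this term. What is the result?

Answer: -10

Machine steps:
0. <S=∅, E=∅, C=[((λz. ((λu. (-2 * u)) (if0 z then z else 5))) ((-3 * -1) - (let z = 4 in -4)))], D=∅>
1. <S=∅, E=∅, C=[((-3 * -1) - (let z = 4 in -4)) :: (λz. ((λu. (-2 * u)) (if0 z then z else 5))) :: AP], D=∅>
2. <S=∅, E=∅, C=[(-3 * -1) :: (let z = 4 in -4) :: PRIM2(sub) :: (λz. ((λu. (-2 * u)) (if0 z then z else 5))) :: AP], D=∅>
3. <S=∅, E=∅, C=[-3 :: -1 :: PRIM2(mul) :: (let z = 4 in -4) :: PRIM2(sub) :: (λz. ((λu. (-2 * u)) (if0 z then z else 5))) :: AP], D=∅>
4. <S=[-3], E=∅, C=[-1 :: PRIM2(mul) :: (let z = 4 in -4) :: PRIM2(sub) :: (λz. ((λu. (-2 * u)) (if0 z then z else 5))) :: AP], D=∅>
5. <S=[-1 :: -3], E=∅, C=[PRIM2(mul) :: (let z = 4 in -4) :: PRIM2(sub) :: (λz. ((λu. (-2 * u)) (if0 z then z else 5))) :: AP], D=∅>
6. <S=[3], E=∅, C=[(let z = 4 in -4) :: PRIM2(sub) :: (λz. ((λu. (-2 * u)) (if0 z then z else 5))) :: AP], D=∅>
7. <S=[3], E=∅, C=[4 :: (λz. -4) :: AP :: PRIM2(sub) :: (λz. ((λu. (-2 * u)) (if0 z then z else 5))) :: AP], D=∅>
8. <S=[4 :: 3], E=∅, C=[(λz. -4) :: AP :: PRIM2(sub) :: (λz. ((λu. (-2 * u)) (if0 z then z else 5))) :: AP], D=∅>
9. <S=[clo(λz. -4, ∅) :: 4 :: 3], E=∅, C=[AP :: PRIM2(sub) :: (λz. ((λu. (-2 * u)) (if0 z then z else 5))) :: AP], D=∅>
10. <S=∅, E={z↦4}, C=[-4], D=[([3], ∅, [PRIM2(sub) :: (λz. ((λu. (-2 * u)) (if0 z then z else 5))) :: AP])]>
11. <S=[-4], E={z↦4}, C=∅, D=[([3], ∅, [PRIM2(sub) :: (λz. ((λu. (-2 * u)) (if0 z then z else 5))) :: AP])]>
12. <S=[-4 :: 3], E=∅, C=[PRIM2(sub) :: (λz. ((λu. (-2 * u)) (if0 z then z else 5))) :: AP], D=∅>
13. <S=[7], E=∅, C=[(λz. ((λu. (-2 * u)) (if0 z then z else 5))) :: AP], D=∅>
14. <S=[clo(λz. ((λu. (-2 * u)) (if0 z then z else 5)), ∅) :: 7], E=∅, C=[AP], D=∅>
15. <S=∅, E={z↦7}, C=[((λu. (-2 * u)) (if0 z then z else 5))], D=[(∅, ∅, ∅)]>
16. <S=∅, E={z↦7}, C=[(if0 z then z else 5) :: (λu. (-2 * u)) :: AP], D=[(∅, ∅, ∅)]>
17. <S=∅, E={z↦7}, C=[z :: SEL :: (λu. (-2 * u)) :: AP], D=[(∅, ∅, ∅)]>
18. <S=[7], E={z↦7}, C=[SEL :: (λu. (-2 * u)) :: AP], D=[(∅, ∅, ∅)]>
19. <S=∅, E={z↦7}, C=[5 :: (λu. (-2 * u)) :: AP], D=[(∅, ∅, ∅)]>
20. <S=[5], E={z↦7}, C=[(λu. (-2 * u)) :: AP], D=[(∅, ∅, ∅)]>
21. <S=[clo(λu. (-2 * u), {z↦7}) :: 5], E={z↦7}, C=[AP], D=[(∅, ∅, ∅)]>
22. <S=∅, E={u↦5, z↦7}, C=[(-2 * u)], D=[(∅, {z↦7}, ∅) :: (∅, ∅, ∅)]>
23. <S=∅, E={u↦5, z↦7}, C=[-2 :: u :: PRIM2(mul)], D=[(∅, {z↦7}, ∅) :: (∅, ∅, ∅)]>
24. <S=[-2], E={u↦5, z↦7}, C=[u :: PRIM2(mul)], D=[(∅, {z↦7}, ∅) :: (∅, ∅, ∅)]>
25. <S=[5 :: -2], E={u↦5, z↦7}, C=[PRIM2(mul)], D=[(∅, {z↦7}, ∅) :: (∅, ∅, ∅)]>
26. <S=[-10], E={u↦5, z↦7}, C=∅, D=[(∅, {z↦7}, ∅) :: (∅, ∅, ∅)]>
27. <S=[-10], E={z↦7}, C=∅, D=[(∅, ∅, ∅)]>
28. <S=[-10], E=∅, C=∅, D=∅>
→ final value -10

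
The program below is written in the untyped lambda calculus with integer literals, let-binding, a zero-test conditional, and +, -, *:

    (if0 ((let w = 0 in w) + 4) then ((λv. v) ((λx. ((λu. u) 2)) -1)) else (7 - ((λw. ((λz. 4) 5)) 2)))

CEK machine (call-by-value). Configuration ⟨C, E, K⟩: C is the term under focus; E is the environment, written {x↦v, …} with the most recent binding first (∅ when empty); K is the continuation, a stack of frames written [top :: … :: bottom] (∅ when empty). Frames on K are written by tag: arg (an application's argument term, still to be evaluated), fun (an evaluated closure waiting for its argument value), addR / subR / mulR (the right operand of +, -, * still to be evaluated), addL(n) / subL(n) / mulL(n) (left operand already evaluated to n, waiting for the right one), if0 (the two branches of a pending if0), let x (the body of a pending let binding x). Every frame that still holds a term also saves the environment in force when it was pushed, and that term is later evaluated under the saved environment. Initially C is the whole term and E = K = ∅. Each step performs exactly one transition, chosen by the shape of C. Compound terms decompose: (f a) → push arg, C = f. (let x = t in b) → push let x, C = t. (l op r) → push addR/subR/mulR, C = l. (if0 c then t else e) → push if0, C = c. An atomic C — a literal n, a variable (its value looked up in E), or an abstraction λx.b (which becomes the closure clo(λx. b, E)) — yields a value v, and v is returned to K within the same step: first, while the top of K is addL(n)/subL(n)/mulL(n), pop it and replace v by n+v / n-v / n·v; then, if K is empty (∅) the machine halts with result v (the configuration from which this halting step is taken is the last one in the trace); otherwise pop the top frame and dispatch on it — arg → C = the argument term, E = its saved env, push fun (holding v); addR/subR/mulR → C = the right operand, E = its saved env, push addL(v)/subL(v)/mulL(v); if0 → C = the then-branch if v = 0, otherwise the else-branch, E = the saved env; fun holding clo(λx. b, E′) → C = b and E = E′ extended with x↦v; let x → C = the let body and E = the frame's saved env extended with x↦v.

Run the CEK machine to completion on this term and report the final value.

0. ⟨C=(if0 ((let w = 0 in w) + 4) then ((λv. v) ((λx. ((λu. u) 2)) -1)) else (7 - ((λw. ((λz. 4) 5)) 2))); E=∅; K=∅⟩
1. ⟨C=((let w = 0 in w) + 4); E=∅; K=[if0]⟩
2. ⟨C=(let w = 0 in w); E=∅; K=[addR :: if0]⟩
3. ⟨C=0; E=∅; K=[let w :: addR :: if0]⟩
4. ⟨C=w; E={w↦0}; K=[addR :: if0]⟩
5. ⟨C=4; E=∅; K=[addL(0) :: if0]⟩
6. ⟨C=(7 - ((λw. ((λz. 4) 5)) 2)); E=∅; K=∅⟩
7. ⟨C=7; E=∅; K=[subR]⟩
8. ⟨C=((λw. ((λz. 4) 5)) 2); E=∅; K=[subL(7)]⟩
9. ⟨C=(λw. ((λz. 4) 5)); E=∅; K=[arg :: subL(7)]⟩
10. ⟨C=2; E=∅; K=[fun :: subL(7)]⟩
11. ⟨C=((λz. 4) 5); E={w↦2}; K=[subL(7)]⟩
12. ⟨C=(λz. 4); E={w↦2}; K=[arg :: subL(7)]⟩
13. ⟨C=5; E={w↦2}; K=[fun :: subL(7)]⟩
14. ⟨C=4; E={z↦5, w↦2}; K=[subL(7)]⟩
→ final value 3

Answer: 3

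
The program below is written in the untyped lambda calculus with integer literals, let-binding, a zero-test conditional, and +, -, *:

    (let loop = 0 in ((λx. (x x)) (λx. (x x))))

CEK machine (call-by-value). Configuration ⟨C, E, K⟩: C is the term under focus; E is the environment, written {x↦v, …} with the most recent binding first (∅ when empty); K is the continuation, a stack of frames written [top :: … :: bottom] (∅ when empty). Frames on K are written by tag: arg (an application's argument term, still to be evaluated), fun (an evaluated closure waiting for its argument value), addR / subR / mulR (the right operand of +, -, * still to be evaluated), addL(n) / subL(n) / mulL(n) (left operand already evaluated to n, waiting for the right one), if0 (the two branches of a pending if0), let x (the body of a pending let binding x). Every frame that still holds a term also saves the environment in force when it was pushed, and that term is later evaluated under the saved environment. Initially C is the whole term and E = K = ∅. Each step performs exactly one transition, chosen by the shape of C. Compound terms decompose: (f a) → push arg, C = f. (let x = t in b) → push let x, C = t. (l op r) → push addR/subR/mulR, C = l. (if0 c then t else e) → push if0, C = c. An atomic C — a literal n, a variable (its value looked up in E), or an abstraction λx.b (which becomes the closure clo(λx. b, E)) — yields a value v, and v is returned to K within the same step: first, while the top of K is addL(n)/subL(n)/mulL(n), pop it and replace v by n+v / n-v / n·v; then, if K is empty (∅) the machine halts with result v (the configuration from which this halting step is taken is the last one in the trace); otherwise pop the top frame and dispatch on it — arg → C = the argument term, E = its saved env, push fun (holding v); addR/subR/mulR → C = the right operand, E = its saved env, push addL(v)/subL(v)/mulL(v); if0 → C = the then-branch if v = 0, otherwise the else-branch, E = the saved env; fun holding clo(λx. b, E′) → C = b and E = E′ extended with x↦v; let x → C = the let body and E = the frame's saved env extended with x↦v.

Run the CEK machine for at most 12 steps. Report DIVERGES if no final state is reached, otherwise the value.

Answer: DIVERGES (no final state within 12 steps)

Machine steps:
step 0: ⟨C=(let loop = 0 in ((λx. (x x)) (λx. (x x)))); E=∅; K=∅⟩
step 1: ⟨C=0; E=∅; K=[let loop]⟩
step 2: ⟨C=((λx. (x x)) (λx. (x x))); E={loop↦0}; K=∅⟩
step 3: ⟨C=(λx. (x x)); E={loop↦0}; K=[arg]⟩
step 4: ⟨C=(λx. (x x)); E={loop↦0}; K=[fun]⟩
step 5: ⟨C=(x x); E={x↦clo(λx. (x x), {loop↦0}), loop↦0}; K=∅⟩
step 6: ⟨C=x; E={x↦clo(λx. (x x), {loop↦0}), loop↦0}; K=[arg]⟩
step 7: ⟨C=x; E={x↦clo(λx. (x x), {loop↦0}), loop↦0}; K=[fun]⟩
… configuration repeats with period 3 (steps 5–7 recur indefinitely) …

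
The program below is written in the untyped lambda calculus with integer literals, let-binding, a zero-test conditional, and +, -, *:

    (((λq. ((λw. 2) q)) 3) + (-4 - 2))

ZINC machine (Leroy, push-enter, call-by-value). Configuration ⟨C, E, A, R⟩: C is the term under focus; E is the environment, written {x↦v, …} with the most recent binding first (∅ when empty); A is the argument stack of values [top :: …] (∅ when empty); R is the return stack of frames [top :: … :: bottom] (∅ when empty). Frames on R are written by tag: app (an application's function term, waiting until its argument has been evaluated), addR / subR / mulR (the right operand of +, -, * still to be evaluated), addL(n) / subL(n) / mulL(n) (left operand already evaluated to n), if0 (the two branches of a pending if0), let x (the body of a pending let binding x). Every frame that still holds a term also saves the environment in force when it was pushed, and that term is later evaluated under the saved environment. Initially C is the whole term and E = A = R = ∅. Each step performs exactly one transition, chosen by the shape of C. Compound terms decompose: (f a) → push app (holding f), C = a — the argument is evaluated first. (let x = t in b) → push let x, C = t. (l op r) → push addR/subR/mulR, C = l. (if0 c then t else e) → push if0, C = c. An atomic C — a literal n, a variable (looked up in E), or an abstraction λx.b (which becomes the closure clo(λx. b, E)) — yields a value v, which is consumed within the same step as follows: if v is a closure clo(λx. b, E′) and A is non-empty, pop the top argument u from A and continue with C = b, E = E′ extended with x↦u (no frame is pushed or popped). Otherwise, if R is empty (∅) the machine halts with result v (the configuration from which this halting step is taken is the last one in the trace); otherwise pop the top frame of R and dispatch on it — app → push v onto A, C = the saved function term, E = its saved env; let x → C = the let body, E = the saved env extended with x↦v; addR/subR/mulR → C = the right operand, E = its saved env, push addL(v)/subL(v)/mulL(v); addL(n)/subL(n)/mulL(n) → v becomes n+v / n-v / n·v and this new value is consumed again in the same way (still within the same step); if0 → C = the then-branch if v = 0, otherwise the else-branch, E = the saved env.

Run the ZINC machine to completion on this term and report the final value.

Answer: -4

Machine steps:
0. ⟨C=(((λq. ((λw. 2) q)) 3) + (-4 - 2)); E=∅; A=∅; R=∅⟩
1. ⟨C=((λq. ((λw. 2) q)) 3); E=∅; A=∅; R=[addR]⟩
2. ⟨C=3; E=∅; A=∅; R=[app :: addR]⟩
3. ⟨C=(λq. ((λw. 2) q)); E=∅; A=[3]; R=[addR]⟩
4. ⟨C=((λw. 2) q); E={q↦3}; A=∅; R=[addR]⟩
5. ⟨C=q; E={q↦3}; A=∅; R=[app :: addR]⟩
6. ⟨C=(λw. 2); E={q↦3}; A=[3]; R=[addR]⟩
7. ⟨C=2; E={w↦3, q↦3}; A=∅; R=[addR]⟩
8. ⟨C=(-4 - 2); E=∅; A=∅; R=[addL(2)]⟩
9. ⟨C=-4; E=∅; A=∅; R=[subR :: addL(2)]⟩
10. ⟨C=2; E=∅; A=∅; R=[subL(-4) :: addL(2)]⟩
→ final value -4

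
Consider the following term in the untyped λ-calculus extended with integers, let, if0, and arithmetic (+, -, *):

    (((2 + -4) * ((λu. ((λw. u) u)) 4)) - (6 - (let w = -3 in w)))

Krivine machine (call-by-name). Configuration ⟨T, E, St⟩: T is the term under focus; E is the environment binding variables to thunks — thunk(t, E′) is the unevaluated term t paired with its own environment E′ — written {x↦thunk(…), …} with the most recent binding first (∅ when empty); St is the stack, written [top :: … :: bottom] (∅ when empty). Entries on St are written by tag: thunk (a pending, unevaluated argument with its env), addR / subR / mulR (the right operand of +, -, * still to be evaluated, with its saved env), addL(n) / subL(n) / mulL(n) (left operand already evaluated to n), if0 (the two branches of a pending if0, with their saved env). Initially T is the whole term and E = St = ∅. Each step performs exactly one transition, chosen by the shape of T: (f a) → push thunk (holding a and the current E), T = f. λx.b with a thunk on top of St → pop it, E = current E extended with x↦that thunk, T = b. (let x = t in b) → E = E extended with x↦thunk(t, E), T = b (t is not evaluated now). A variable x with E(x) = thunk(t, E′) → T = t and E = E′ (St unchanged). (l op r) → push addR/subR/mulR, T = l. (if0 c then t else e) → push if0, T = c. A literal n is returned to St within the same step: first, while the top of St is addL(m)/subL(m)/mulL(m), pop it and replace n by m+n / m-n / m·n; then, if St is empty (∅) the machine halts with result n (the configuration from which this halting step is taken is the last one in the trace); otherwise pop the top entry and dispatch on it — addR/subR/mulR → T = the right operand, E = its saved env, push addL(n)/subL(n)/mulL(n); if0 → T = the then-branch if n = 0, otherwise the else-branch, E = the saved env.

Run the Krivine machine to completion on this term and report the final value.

t=0: ⟨T=(((2 + -4) * ((λu. ((λw. u) u)) 4)) - (6 - (let w = -3 in w))); E=∅; St=∅⟩
t=1: ⟨T=((2 + -4) * ((λu. ((λw. u) u)) 4)); E=∅; St=[subR]⟩
t=2: ⟨T=(2 + -4); E=∅; St=[mulR :: subR]⟩
t=3: ⟨T=2; E=∅; St=[addR :: mulR :: subR]⟩
t=4: ⟨T=-4; E=∅; St=[addL(2) :: mulR :: subR]⟩
t=5: ⟨T=((λu. ((λw. u) u)) 4); E=∅; St=[mulL(-2) :: subR]⟩
t=6: ⟨T=(λu. ((λw. u) u)); E=∅; St=[thunk :: mulL(-2) :: subR]⟩
t=7: ⟨T=((λw. u) u); E={u↦thunk(4, ∅)}; St=[mulL(-2) :: subR]⟩
t=8: ⟨T=(λw. u); E={u↦thunk(4, ∅)}; St=[thunk :: mulL(-2) :: subR]⟩
t=9: ⟨T=u; E={w↦thunk(u, {u↦thunk(4, ∅)}), u↦thunk(4, ∅)}; St=[mulL(-2) :: subR]⟩
t=10: ⟨T=4; E=∅; St=[mulL(-2) :: subR]⟩
t=11: ⟨T=(6 - (let w = -3 in w)); E=∅; St=[subL(-8)]⟩
t=12: ⟨T=6; E=∅; St=[subR :: subL(-8)]⟩
t=13: ⟨T=(let w = -3 in w); E=∅; St=[subL(6) :: subL(-8)]⟩
t=14: ⟨T=w; E={w↦thunk(-3, ∅)}; St=[subL(6) :: subL(-8)]⟩
t=15: ⟨T=-3; E=∅; St=[subL(6) :: subL(-8)]⟩
→ final value -17

Answer: -17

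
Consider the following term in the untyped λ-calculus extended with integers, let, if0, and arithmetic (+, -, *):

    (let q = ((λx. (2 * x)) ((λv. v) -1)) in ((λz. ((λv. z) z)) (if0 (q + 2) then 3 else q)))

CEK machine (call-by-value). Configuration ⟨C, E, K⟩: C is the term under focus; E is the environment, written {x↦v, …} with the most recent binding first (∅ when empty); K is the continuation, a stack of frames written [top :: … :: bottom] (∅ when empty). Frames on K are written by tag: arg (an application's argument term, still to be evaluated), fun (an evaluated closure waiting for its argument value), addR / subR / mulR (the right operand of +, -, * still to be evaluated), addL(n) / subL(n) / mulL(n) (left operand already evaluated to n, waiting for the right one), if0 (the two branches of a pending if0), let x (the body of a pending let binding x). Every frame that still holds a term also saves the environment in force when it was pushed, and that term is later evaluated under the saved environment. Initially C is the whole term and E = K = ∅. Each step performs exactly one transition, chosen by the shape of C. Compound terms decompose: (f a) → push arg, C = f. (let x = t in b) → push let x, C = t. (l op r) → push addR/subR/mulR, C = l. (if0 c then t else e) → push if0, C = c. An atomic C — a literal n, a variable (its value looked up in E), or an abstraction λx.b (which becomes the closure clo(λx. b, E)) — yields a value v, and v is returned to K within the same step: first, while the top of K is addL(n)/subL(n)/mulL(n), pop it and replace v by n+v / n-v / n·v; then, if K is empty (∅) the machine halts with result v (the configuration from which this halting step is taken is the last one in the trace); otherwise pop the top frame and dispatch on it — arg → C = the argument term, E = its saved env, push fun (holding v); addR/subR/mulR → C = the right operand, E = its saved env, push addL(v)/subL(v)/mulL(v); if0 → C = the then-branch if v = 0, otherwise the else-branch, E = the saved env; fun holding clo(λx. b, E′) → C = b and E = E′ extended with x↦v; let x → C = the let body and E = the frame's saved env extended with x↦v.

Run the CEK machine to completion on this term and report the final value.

Answer: 3

Execution trace:
0. ⟨C=(let q = ((λx. (2 * x)) ((λv. v) -1)) in ((λz. ((λv. z) z)) (if0 (q + 2) then 3 else q))); E=∅; K=∅⟩
1. ⟨C=((λx. (2 * x)) ((λv. v) -1)); E=∅; K=[let q]⟩
2. ⟨C=(λx. (2 * x)); E=∅; K=[arg :: let q]⟩
3. ⟨C=((λv. v) -1); E=∅; K=[fun :: let q]⟩
4. ⟨C=(λv. v); E=∅; K=[arg :: fun :: let q]⟩
5. ⟨C=-1; E=∅; K=[fun :: fun :: let q]⟩
6. ⟨C=v; E={v↦-1}; K=[fun :: let q]⟩
7. ⟨C=(2 * x); E={x↦-1}; K=[let q]⟩
8. ⟨C=2; E={x↦-1}; K=[mulR :: let q]⟩
9. ⟨C=x; E={x↦-1}; K=[mulL(2) :: let q]⟩
10. ⟨C=((λz. ((λv. z) z)) (if0 (q + 2) then 3 else q)); E={q↦-2}; K=∅⟩
11. ⟨C=(λz. ((λv. z) z)); E={q↦-2}; K=[arg]⟩
12. ⟨C=(if0 (q + 2) then 3 else q); E={q↦-2}; K=[fun]⟩
13. ⟨C=(q + 2); E={q↦-2}; K=[if0 :: fun]⟩
14. ⟨C=q; E={q↦-2}; K=[addR :: if0 :: fun]⟩
15. ⟨C=2; E={q↦-2}; K=[addL(-2) :: if0 :: fun]⟩
16. ⟨C=3; E={q↦-2}; K=[fun]⟩
17. ⟨C=((λv. z) z); E={z↦3, q↦-2}; K=∅⟩
18. ⟨C=(λv. z); E={z↦3, q↦-2}; K=[arg]⟩
19. ⟨C=z; E={z↦3, q↦-2}; K=[fun]⟩
20. ⟨C=z; E={v↦3, z↦3, q↦-2}; K=∅⟩
→ final value 3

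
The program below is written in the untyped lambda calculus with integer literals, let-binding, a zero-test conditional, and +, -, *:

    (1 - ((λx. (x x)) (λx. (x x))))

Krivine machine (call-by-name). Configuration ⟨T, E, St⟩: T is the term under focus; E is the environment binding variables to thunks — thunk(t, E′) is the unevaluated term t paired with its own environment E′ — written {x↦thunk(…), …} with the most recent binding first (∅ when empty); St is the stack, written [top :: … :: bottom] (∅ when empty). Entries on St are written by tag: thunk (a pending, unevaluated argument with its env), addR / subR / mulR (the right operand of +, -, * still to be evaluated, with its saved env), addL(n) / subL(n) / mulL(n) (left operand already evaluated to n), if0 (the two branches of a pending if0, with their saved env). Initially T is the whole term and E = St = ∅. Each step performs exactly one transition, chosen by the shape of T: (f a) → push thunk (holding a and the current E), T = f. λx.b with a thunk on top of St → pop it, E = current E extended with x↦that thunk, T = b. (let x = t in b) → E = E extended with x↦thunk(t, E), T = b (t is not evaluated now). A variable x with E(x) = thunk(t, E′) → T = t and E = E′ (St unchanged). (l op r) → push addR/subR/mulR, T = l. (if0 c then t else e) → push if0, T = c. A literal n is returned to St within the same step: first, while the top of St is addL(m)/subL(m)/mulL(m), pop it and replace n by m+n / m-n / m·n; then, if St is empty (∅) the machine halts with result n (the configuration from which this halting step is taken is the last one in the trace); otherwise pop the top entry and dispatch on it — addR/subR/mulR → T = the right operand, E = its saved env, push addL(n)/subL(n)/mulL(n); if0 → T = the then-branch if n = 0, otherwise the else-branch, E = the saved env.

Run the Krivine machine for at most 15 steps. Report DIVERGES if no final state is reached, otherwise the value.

t=0: <T=(1 - ((λx. (x x)) (λx. (x x)))), E=∅, St=∅>
t=1: <T=1, E=∅, St=[subR]>
t=2: <T=((λx. (x x)) (λx. (x x))), E=∅, St=[subL(1)]>
t=3: <T=(λx. (x x)), E=∅, St=[thunk :: subL(1)]>
t=4: <T=(x x), E={x↦thunk((λx. (x x)), ∅)}, St=[subL(1)]>
t=5: <T=x, E={x↦thunk((λx. (x x)), ∅)}, St=[thunk :: subL(1)]>
t=6: <T=(λx. (x x)), E=∅, St=[thunk :: subL(1)]>
t=7: <T=(x x), E={x↦thunk(x, {x↦thunk((λx. (x x)), ∅)})}, St=[subL(1)]>
t=8: <T=x, E={x↦thunk(x, {x↦thunk((λx. (x x)), ∅)})}, St=[thunk :: subL(1)]>
t=9: <T=x, E={x↦thunk((λx. (x x)), ∅)}, St=[thunk :: subL(1)]>
t=10: <T=(λx. (x x)), E=∅, St=[thunk :: subL(1)]>
t=11: <T=(x x), E={x↦thunk(x, {x↦thunk(x, {x↦thunk((λx. (x x)), ∅)})})}, St=[subL(1)]>
t=12: <T=x, E={x↦thunk(x, {x↦thunk(x, {x↦thunk((λx. (x x)), ∅)})})}, St=[thunk :: subL(1)]>
t=13: <T=x, E={x↦thunk(x, {x↦thunk((λx. (x x)), ∅)})}, St=[thunk :: subL(1)]>
t=14: <T=x, E={x↦thunk((λx. (x x)), ∅)}, St=[thunk :: subL(1)]>
t=15: <T=(λx. (x x)), E=∅, St=[thunk :: subL(1)]>
→ 15 transitions taken and the configuration is still not final: no result within 15 steps

Answer: DIVERGES (no final state within 15 steps)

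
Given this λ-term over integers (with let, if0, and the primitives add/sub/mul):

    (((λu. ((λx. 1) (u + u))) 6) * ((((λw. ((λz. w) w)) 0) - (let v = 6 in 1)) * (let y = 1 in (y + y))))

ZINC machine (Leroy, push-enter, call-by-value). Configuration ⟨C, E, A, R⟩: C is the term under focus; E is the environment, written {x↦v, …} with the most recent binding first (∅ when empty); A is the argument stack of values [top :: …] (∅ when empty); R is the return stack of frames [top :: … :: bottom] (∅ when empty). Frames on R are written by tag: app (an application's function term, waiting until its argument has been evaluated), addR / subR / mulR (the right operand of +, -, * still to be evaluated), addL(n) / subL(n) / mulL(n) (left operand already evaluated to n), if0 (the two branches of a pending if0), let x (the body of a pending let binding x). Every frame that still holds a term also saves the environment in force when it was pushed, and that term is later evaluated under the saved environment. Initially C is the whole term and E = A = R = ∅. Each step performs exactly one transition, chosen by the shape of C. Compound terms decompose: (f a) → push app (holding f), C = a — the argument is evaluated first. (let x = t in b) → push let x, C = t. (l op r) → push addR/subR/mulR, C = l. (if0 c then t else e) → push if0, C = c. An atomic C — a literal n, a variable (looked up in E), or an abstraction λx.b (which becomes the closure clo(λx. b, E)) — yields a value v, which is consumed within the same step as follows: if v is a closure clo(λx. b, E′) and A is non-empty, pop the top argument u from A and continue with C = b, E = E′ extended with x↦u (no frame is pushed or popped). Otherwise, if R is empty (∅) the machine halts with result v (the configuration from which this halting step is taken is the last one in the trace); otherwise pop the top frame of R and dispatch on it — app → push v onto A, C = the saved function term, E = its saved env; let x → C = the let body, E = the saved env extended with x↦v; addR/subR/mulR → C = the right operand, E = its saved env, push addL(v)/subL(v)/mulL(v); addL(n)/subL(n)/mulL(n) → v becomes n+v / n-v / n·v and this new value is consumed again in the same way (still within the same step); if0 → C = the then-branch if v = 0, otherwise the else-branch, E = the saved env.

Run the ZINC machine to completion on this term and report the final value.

Answer: -2

Derivation:
0. [C=(((λu. ((λx. 1) (u + u))) 6) * ((((λw. ((λz. w) w)) 0) - (let v = 6 in 1)) * (let y = 1 in (y + y)))) | E=∅ | A=∅ | R=∅]
1. [C=((λu. ((λx. 1) (u + u))) 6) | E=∅ | A=∅ | R=[mulR]]
2. [C=6 | E=∅ | A=∅ | R=[app :: mulR]]
3. [C=(λu. ((λx. 1) (u + u))) | E=∅ | A=[6] | R=[mulR]]
4. [C=((λx. 1) (u + u)) | E={u↦6} | A=∅ | R=[mulR]]
5. [C=(u + u) | E={u↦6} | A=∅ | R=[app :: mulR]]
6. [C=u | E={u↦6} | A=∅ | R=[addR :: app :: mulR]]
7. [C=u | E={u↦6} | A=∅ | R=[addL(6) :: app :: mulR]]
8. [C=(λx. 1) | E={u↦6} | A=[12] | R=[mulR]]
9. [C=1 | E={x↦12, u↦6} | A=∅ | R=[mulR]]
10. [C=((((λw. ((λz. w) w)) 0) - (let v = 6 in 1)) * (let y = 1 in (y + y))) | E=∅ | A=∅ | R=[mulL(1)]]
11. [C=(((λw. ((λz. w) w)) 0) - (let v = 6 in 1)) | E=∅ | A=∅ | R=[mulR :: mulL(1)]]
12. [C=((λw. ((λz. w) w)) 0) | E=∅ | A=∅ | R=[subR :: mulR :: mulL(1)]]
13. [C=0 | E=∅ | A=∅ | R=[app :: subR :: mulR :: mulL(1)]]
14. [C=(λw. ((λz. w) w)) | E=∅ | A=[0] | R=[subR :: mulR :: mulL(1)]]
15. [C=((λz. w) w) | E={w↦0} | A=∅ | R=[subR :: mulR :: mulL(1)]]
16. [C=w | E={w↦0} | A=∅ | R=[app :: subR :: mulR :: mulL(1)]]
17. [C=(λz. w) | E={w↦0} | A=[0] | R=[subR :: mulR :: mulL(1)]]
18. [C=w | E={z↦0, w↦0} | A=∅ | R=[subR :: mulR :: mulL(1)]]
19. [C=(let v = 6 in 1) | E=∅ | A=∅ | R=[subL(0) :: mulR :: mulL(1)]]
20. [C=6 | E=∅ | A=∅ | R=[let v :: subL(0) :: mulR :: mulL(1)]]
21. [C=1 | E={v↦6} | A=∅ | R=[subL(0) :: mulR :: mulL(1)]]
22. [C=(let y = 1 in (y + y)) | E=∅ | A=∅ | R=[mulL(-1) :: mulL(1)]]
23. [C=1 | E=∅ | A=∅ | R=[let y :: mulL(-1) :: mulL(1)]]
24. [C=(y + y) | E={y↦1} | A=∅ | R=[mulL(-1) :: mulL(1)]]
25. [C=y | E={y↦1} | A=∅ | R=[addR :: mulL(-1) :: mulL(1)]]
26. [C=y | E={y↦1} | A=∅ | R=[addL(1) :: mulL(-1) :: mulL(1)]]
→ final value -2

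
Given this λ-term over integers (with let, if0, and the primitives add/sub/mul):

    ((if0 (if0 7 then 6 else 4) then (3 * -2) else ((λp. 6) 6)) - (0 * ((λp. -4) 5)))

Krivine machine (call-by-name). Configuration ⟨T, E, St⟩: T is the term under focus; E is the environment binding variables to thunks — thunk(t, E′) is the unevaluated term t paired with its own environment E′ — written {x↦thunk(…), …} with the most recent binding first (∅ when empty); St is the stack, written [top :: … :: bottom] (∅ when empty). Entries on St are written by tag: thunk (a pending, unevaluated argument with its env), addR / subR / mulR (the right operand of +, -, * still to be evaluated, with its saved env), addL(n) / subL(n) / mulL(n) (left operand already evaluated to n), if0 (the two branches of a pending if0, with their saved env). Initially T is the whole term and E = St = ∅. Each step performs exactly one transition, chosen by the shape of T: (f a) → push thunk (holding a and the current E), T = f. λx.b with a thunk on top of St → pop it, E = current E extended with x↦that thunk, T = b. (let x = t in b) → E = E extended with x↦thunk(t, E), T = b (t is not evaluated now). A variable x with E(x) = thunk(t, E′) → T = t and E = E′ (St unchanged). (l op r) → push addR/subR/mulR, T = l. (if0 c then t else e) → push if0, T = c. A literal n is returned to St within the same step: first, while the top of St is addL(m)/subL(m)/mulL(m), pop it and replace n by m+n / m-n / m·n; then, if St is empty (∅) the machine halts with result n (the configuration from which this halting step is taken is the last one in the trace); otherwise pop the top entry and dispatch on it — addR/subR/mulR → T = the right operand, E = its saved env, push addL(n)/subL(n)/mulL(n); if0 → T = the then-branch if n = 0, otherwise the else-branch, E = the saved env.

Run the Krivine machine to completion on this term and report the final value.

[0] <T=((if0 (if0 7 then 6 else 4) then (3 * -2) else ((λp. 6) 6)) - (0 * ((λp. -4) 5))), E=∅, St=∅>
[1] <T=(if0 (if0 7 then 6 else 4) then (3 * -2) else ((λp. 6) 6)), E=∅, St=[subR]>
[2] <T=(if0 7 then 6 else 4), E=∅, St=[if0 :: subR]>
[3] <T=7, E=∅, St=[if0 :: if0 :: subR]>
[4] <T=4, E=∅, St=[if0 :: subR]>
[5] <T=((λp. 6) 6), E=∅, St=[subR]>
[6] <T=(λp. 6), E=∅, St=[thunk :: subR]>
[7] <T=6, E={p↦thunk(6, ∅)}, St=[subR]>
[8] <T=(0 * ((λp. -4) 5)), E=∅, St=[subL(6)]>
[9] <T=0, E=∅, St=[mulR :: subL(6)]>
[10] <T=((λp. -4) 5), E=∅, St=[mulL(0) :: subL(6)]>
[11] <T=(λp. -4), E=∅, St=[thunk :: mulL(0) :: subL(6)]>
[12] <T=-4, E={p↦thunk(5, ∅)}, St=[mulL(0) :: subL(6)]>
→ final value 6

Answer: 6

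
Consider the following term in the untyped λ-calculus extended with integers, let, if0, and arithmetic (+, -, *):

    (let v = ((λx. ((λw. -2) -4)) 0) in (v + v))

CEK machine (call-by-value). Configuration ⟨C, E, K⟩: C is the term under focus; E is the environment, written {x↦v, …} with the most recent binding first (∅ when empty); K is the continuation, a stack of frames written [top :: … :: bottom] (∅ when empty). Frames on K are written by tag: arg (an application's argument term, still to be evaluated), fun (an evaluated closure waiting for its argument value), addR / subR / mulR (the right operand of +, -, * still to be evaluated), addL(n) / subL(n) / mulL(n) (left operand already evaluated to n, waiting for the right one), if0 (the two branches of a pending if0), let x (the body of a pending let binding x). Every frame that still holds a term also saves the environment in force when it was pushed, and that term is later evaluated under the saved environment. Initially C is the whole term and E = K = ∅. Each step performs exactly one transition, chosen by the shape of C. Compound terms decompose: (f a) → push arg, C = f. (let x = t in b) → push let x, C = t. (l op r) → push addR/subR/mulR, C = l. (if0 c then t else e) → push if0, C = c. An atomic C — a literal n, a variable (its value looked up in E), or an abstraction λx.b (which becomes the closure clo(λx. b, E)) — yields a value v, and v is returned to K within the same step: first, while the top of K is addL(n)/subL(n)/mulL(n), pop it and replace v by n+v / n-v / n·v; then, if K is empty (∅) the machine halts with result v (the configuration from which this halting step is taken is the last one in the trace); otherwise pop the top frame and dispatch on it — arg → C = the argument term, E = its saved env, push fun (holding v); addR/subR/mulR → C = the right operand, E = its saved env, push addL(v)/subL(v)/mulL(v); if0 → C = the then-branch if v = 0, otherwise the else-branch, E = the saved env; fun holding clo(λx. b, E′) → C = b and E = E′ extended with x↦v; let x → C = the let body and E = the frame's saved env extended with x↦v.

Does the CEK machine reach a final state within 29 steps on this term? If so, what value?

Answer: -4

Machine steps:
t=0: <C=(let v = ((λx. ((λw. -2) -4)) 0) in (v + v)), E=∅, K=∅>
t=1: <C=((λx. ((λw. -2) -4)) 0), E=∅, K=[let v]>
t=2: <C=(λx. ((λw. -2) -4)), E=∅, K=[arg :: let v]>
t=3: <C=0, E=∅, K=[fun :: let v]>
t=4: <C=((λw. -2) -4), E={x↦0}, K=[let v]>
t=5: <C=(λw. -2), E={x↦0}, K=[arg :: let v]>
t=6: <C=-4, E={x↦0}, K=[fun :: let v]>
t=7: <C=-2, E={w↦-4, x↦0}, K=[let v]>
t=8: <C=(v + v), E={v↦-2}, K=∅>
t=9: <C=v, E={v↦-2}, K=[addR]>
t=10: <C=v, E={v↦-2}, K=[addL(-2)]>
→ final value -4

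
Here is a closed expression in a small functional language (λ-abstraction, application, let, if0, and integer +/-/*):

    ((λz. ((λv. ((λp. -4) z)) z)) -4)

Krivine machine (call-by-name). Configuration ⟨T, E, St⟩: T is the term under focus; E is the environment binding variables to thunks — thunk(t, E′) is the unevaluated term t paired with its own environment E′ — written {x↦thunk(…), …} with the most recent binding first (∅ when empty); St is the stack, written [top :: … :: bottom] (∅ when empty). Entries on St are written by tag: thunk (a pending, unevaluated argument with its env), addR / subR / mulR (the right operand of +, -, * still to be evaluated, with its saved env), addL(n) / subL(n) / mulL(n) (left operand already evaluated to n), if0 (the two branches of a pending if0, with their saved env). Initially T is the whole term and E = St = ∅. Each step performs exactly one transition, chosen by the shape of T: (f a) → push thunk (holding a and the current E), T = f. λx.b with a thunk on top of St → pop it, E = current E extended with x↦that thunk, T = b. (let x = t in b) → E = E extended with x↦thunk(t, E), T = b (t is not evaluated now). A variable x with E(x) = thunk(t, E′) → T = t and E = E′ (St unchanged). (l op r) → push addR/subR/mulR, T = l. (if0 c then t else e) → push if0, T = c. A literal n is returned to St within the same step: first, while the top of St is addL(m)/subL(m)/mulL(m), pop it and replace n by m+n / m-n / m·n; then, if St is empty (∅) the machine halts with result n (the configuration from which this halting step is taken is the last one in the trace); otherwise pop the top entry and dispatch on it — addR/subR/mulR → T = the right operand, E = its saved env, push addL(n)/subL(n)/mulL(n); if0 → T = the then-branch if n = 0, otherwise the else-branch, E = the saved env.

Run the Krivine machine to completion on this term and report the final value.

Answer: -4

Execution trace:
step 0: <T=((λz. ((λv. ((λp. -4) z)) z)) -4), E=∅, St=∅>
step 1: <T=(λz. ((λv. ((λp. -4) z)) z)), E=∅, St=[thunk]>
step 2: <T=((λv. ((λp. -4) z)) z), E={z↦thunk(-4, ∅)}, St=∅>
step 3: <T=(λv. ((λp. -4) z)), E={z↦thunk(-4, ∅)}, St=[thunk]>
step 4: <T=((λp. -4) z), E={v↦thunk(z, {z↦thunk(-4, ∅)}), z↦thunk(-4, ∅)}, St=∅>
step 5: <T=(λp. -4), E={v↦thunk(z, {z↦thunk(-4, ∅)}), z↦thunk(-4, ∅)}, St=[thunk]>
step 6: <T=-4, E={p↦thunk(z, {v↦thunk(z, {z↦thunk(-4, ∅)}), z↦thunk(-4, ∅)}), v↦thunk(z, {z↦thunk(-4, ∅)}), z↦thunk(-4, ∅)}, St=∅>
→ final value -4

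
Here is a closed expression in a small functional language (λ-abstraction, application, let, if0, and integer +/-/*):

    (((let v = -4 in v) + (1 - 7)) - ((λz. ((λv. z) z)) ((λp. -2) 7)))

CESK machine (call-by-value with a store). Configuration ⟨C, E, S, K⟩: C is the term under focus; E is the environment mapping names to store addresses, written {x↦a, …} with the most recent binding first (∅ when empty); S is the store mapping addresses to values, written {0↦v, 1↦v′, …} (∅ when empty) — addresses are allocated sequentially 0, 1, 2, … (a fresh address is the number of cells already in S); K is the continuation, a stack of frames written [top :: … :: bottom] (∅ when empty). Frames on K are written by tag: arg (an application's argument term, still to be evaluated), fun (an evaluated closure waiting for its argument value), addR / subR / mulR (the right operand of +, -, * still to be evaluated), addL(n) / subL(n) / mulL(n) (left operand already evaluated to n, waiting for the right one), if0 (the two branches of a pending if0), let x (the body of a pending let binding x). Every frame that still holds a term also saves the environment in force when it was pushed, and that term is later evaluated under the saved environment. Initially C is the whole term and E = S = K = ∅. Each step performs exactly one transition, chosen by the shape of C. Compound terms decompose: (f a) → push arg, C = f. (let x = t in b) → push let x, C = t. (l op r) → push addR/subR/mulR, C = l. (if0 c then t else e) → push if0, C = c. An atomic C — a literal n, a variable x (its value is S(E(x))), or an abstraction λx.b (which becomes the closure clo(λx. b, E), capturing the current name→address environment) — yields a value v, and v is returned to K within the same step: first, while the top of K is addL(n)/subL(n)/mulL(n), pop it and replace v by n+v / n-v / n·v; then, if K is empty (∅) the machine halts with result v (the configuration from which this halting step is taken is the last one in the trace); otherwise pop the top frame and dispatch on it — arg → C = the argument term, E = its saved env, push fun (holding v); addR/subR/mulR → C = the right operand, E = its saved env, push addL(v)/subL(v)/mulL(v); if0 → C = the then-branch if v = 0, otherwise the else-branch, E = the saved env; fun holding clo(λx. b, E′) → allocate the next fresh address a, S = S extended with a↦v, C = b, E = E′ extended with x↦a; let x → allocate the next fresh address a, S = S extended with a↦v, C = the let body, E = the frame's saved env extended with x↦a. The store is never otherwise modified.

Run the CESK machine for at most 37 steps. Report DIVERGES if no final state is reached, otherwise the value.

Answer: -8

Execution trace:
[0] ⟨C=(((let v = -4 in v) + (1 - 7)) - ((λz. ((λv. z) z)) ((λp. -2) 7))); E=∅; S=∅; K=∅⟩
[1] ⟨C=((let v = -4 in v) + (1 - 7)); E=∅; S=∅; K=[subR]⟩
[2] ⟨C=(let v = -4 in v); E=∅; S=∅; K=[addR :: subR]⟩
[3] ⟨C=-4; E=∅; S=∅; K=[let v :: addR :: subR]⟩
[4] ⟨C=v; E={v↦0}; S={0↦-4}; K=[addR :: subR]⟩
[5] ⟨C=(1 - 7); E=∅; S={0↦-4}; K=[addL(-4) :: subR]⟩
[6] ⟨C=1; E=∅; S={0↦-4}; K=[subR :: addL(-4) :: subR]⟩
[7] ⟨C=7; E=∅; S={0↦-4}; K=[subL(1) :: addL(-4) :: subR]⟩
[8] ⟨C=((λz. ((λv. z) z)) ((λp. -2) 7)); E=∅; S={0↦-4}; K=[subL(-10)]⟩
[9] ⟨C=(λz. ((λv. z) z)); E=∅; S={0↦-4}; K=[arg :: subL(-10)]⟩
[10] ⟨C=((λp. -2) 7); E=∅; S={0↦-4}; K=[fun :: subL(-10)]⟩
[11] ⟨C=(λp. -2); E=∅; S={0↦-4}; K=[arg :: fun :: subL(-10)]⟩
[12] ⟨C=7; E=∅; S={0↦-4}; K=[fun :: fun :: subL(-10)]⟩
[13] ⟨C=-2; E={p↦1}; S={0↦-4, 1↦7}; K=[fun :: subL(-10)]⟩
[14] ⟨C=((λv. z) z); E={z↦2}; S={0↦-4, 1↦7, 2↦-2}; K=[subL(-10)]⟩
[15] ⟨C=(λv. z); E={z↦2}; S={0↦-4, 1↦7, 2↦-2}; K=[arg :: subL(-10)]⟩
[16] ⟨C=z; E={z↦2}; S={0↦-4, 1↦7, 2↦-2}; K=[fun :: subL(-10)]⟩
[17] ⟨C=z; E={v↦3, z↦2}; S={0↦-4, 1↦7, 2↦-2, 3↦-2}; K=[subL(-10)]⟩
→ final value -8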